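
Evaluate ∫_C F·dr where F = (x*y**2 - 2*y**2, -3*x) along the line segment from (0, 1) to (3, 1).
-3/2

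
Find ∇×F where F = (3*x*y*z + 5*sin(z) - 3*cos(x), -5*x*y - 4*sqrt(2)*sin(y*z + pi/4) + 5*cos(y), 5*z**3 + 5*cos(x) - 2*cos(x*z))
(4*sqrt(2)*y*cos(y*z + pi/4), 3*x*y - 2*z*sin(x*z) + 5*sin(x) + 5*cos(z), -3*x*z - 5*y)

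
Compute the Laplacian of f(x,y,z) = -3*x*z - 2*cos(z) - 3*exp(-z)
2*cos(z) - 3*exp(-z)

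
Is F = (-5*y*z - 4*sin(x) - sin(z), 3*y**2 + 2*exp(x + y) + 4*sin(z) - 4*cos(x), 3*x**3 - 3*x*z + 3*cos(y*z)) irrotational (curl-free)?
No, ∇×F = (-3*z*sin(y*z) - 4*cos(z), -9*x**2 - 5*y + 3*z - cos(z), 5*z + 2*exp(x + y) + 4*sin(x))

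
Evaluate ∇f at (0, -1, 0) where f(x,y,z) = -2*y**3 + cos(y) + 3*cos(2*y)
(0, -6 + sin(1) + 6*sin(2), 0)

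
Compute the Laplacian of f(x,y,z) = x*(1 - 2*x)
-4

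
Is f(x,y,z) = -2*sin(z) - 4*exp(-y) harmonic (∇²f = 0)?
No, ∇²f = 2*sin(z) - 4*exp(-y)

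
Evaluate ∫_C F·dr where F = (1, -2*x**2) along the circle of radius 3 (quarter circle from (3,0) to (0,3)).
-39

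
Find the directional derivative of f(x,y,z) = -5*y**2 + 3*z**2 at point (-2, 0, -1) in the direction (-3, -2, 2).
-12*sqrt(17)/17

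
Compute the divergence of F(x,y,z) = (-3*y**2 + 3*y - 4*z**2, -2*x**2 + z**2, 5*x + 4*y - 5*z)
-5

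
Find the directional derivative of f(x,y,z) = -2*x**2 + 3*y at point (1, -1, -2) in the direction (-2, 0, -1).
8*sqrt(5)/5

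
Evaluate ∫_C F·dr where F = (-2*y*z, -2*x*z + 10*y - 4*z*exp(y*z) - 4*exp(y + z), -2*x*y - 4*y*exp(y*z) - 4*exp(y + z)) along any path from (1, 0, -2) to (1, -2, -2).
-4*exp(4) - 4*exp(-4) + 4*exp(-2) + 16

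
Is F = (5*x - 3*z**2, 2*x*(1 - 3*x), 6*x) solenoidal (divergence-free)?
No, ∇·F = 5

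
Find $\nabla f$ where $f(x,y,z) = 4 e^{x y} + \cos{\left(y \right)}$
(4*y*exp(x*y), 4*x*exp(x*y) - sin(y), 0)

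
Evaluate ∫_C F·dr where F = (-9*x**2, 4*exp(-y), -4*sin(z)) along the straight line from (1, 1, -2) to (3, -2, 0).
-74 - 4*exp(2) + 4*exp(-1) - 4*cos(2)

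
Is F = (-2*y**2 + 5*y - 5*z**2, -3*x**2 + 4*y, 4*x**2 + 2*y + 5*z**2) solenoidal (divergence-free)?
No, ∇·F = 10*z + 4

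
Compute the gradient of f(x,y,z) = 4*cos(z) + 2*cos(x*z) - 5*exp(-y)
(-2*z*sin(x*z), 5*exp(-y), -2*x*sin(x*z) - 4*sin(z))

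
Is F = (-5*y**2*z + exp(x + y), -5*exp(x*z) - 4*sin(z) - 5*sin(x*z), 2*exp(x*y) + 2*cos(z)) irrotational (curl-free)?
No, ∇×F = (2*x*exp(x*y) + 5*x*exp(x*z) + 5*x*cos(x*z) + 4*cos(z), y*(-5*y - 2*exp(x*y)), 10*y*z - 5*z*exp(x*z) - 5*z*cos(x*z) - exp(x + y))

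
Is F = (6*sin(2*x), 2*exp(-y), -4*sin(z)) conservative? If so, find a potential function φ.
Yes, F is conservative. φ = -3*cos(2*x) + 4*cos(z) - 2*exp(-y)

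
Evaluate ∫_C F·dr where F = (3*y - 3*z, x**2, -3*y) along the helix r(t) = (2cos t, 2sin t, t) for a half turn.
-12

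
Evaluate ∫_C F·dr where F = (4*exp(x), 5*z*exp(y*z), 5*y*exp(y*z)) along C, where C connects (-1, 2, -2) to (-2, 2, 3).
(-4*exp(3) - 5 + 4*exp(2) + 5*exp(10))*exp(-4)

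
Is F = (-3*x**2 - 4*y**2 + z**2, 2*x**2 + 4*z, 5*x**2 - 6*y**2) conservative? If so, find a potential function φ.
No, ∇×F = (-12*y - 4, -10*x + 2*z, 4*x + 8*y) ≠ 0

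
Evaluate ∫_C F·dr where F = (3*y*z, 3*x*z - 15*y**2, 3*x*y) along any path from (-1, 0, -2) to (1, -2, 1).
34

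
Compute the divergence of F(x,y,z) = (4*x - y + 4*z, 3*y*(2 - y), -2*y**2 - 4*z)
6 - 6*y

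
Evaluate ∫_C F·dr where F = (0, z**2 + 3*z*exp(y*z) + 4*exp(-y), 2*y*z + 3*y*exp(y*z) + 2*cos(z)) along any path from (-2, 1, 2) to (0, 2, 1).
-2 - 2*sin(2) - 4*exp(-2) + 4*exp(-1) + 2*sin(1)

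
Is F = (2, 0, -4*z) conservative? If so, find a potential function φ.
Yes, F is conservative. φ = 2*x - 2*z**2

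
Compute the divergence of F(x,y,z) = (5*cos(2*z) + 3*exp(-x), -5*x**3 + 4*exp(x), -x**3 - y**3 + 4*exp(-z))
-4*exp(-z) - 3*exp(-x)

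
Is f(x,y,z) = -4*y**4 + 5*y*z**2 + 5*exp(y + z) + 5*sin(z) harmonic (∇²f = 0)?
No, ∇²f = -48*y**2 + 10*y + 10*exp(y + z) - 5*sin(z)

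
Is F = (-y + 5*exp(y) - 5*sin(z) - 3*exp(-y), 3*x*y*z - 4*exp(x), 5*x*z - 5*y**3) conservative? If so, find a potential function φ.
No, ∇×F = (3*y*(-x - 5*y), -5*z - 5*cos(z), 3*y*z - 4*exp(x) - 5*exp(y) + 1 - 3*exp(-y)) ≠ 0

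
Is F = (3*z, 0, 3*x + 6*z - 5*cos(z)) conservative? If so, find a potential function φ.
Yes, F is conservative. φ = 3*x*z + 3*z**2 - 5*sin(z)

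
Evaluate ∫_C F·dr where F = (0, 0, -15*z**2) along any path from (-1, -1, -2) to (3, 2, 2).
-80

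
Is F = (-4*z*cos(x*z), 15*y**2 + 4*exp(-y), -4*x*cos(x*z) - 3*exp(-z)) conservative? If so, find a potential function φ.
Yes, F is conservative. φ = 5*y**3 - 4*sin(x*z) + 3*exp(-z) - 4*exp(-y)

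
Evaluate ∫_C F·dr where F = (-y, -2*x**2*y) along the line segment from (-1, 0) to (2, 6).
-63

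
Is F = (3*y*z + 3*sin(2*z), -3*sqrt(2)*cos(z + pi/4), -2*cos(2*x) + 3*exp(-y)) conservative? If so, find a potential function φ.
No, ∇×F = (-3*sqrt(2)*sin(z + pi/4) - 3*exp(-y), 3*y - 4*sin(2*x) + 6*cos(2*z), -3*z) ≠ 0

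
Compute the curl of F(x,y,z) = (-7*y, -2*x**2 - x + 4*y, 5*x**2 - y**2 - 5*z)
(-2*y, -10*x, 6 - 4*x)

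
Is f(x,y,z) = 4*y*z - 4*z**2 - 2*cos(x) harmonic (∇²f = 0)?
No, ∇²f = 2*cos(x) - 8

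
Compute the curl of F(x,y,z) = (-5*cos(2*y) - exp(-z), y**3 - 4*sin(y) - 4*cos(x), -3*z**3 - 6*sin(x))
(0, 6*cos(x) + exp(-z), 4*sin(x) - 10*sin(2*y))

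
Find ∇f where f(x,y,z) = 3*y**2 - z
(0, 6*y, -1)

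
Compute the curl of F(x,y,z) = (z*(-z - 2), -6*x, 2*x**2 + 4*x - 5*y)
(-5, -4*x - 2*z - 6, -6)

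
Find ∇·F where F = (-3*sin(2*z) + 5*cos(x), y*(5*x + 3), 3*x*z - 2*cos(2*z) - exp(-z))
8*x - 5*sin(x) + 4*sin(2*z) + 3 + exp(-z)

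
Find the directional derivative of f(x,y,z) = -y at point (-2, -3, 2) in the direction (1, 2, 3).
-sqrt(14)/7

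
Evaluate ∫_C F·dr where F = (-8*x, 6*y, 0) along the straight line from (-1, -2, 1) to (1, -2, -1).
0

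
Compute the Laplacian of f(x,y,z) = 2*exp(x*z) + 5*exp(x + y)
2*x**2*exp(x*z) + 2*z**2*exp(x*z) + 10*exp(x + y)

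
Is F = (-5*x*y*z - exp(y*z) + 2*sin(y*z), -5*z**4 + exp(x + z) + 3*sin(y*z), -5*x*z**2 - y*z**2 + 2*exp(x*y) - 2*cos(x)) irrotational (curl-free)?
No, ∇×F = (2*x*exp(x*y) - 3*y*cos(y*z) + 20*z**3 - z**2 - exp(x + z), -5*x*y - 2*y*exp(x*y) - y*exp(y*z) + 2*y*cos(y*z) + 5*z**2 - 2*sin(x), 5*x*z + z*exp(y*z) - 2*z*cos(y*z) + exp(x + z))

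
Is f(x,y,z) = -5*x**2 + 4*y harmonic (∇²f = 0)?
No, ∇²f = -10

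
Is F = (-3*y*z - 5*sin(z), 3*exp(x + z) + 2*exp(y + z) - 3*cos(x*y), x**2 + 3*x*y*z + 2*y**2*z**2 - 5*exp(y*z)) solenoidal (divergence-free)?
No, ∇·F = 3*x*y + 3*x*sin(x*y) + 4*y**2*z - 5*y*exp(y*z) + 2*exp(y + z)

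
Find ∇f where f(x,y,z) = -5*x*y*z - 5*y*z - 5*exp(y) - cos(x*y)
(y*(-5*z + sin(x*y)), -5*x*z + x*sin(x*y) - 5*z - 5*exp(y), 5*y*(-x - 1))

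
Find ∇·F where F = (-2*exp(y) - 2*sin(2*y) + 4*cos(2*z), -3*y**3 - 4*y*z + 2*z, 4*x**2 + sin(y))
-9*y**2 - 4*z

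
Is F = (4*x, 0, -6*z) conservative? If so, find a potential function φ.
Yes, F is conservative. φ = 2*x**2 - 3*z**2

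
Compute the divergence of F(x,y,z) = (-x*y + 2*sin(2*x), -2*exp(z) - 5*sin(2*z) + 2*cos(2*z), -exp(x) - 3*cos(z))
-y + 3*sin(z) + 4*cos(2*x)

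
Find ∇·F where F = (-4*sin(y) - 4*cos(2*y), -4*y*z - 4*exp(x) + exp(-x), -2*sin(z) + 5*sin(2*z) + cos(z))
-4*z - sin(z) - 2*cos(z) + 10*cos(2*z)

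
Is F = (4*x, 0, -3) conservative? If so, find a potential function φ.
Yes, F is conservative. φ = 2*x**2 - 3*z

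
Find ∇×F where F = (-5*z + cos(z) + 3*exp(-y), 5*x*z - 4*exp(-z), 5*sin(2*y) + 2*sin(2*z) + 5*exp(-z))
(-5*x + 10*cos(2*y) - 4*exp(-z), -sin(z) - 5, 5*z + 3*exp(-y))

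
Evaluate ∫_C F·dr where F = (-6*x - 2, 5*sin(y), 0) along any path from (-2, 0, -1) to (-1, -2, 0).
12 - 5*cos(2)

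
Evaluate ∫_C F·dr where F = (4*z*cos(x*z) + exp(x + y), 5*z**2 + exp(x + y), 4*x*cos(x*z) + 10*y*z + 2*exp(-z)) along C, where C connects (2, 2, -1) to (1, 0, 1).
-exp(4) - 10 - 2*exp(-1) + 4*sin(1) + 4*sin(2) + 3*E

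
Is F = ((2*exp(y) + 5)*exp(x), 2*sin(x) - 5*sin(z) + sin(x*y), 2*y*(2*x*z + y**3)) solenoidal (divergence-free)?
No, ∇·F = 4*x*y + x*cos(x*y) + (2*exp(y) + 5)*exp(x)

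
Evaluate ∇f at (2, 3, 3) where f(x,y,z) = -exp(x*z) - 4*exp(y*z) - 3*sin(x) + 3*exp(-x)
(-3*exp(6) - 3*exp(-2) - 3*cos(2), -12*exp(9), (-12*exp(3) - 2)*exp(6))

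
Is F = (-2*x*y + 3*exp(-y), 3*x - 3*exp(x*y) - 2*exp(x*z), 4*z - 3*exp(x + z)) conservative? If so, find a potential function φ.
No, ∇×F = (2*x*exp(x*z), 3*exp(x + z), 2*x - 3*y*exp(x*y) - 2*z*exp(x*z) + 3 + 3*exp(-y)) ≠ 0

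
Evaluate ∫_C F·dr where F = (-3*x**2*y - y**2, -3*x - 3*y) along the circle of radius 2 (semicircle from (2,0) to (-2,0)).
32/3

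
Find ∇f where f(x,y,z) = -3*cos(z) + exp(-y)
(0, -exp(-y), 3*sin(z))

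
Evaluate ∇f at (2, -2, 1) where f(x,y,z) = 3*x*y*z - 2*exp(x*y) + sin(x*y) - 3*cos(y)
(-6 + 4*exp(-4) - 2*cos(4), -3*sin(2) + 2*cos(4) - 4*exp(-4) + 6, -12)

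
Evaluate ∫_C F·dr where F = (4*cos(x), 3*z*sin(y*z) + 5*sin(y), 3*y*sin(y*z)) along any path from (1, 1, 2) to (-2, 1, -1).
-4*sin(2) - 4*sin(1) - 3*cos(1) + 3*cos(2)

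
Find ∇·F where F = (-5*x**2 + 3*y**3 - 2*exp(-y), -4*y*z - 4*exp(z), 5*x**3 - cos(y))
-10*x - 4*z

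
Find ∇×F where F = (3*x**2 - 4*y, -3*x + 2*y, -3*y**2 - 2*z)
(-6*y, 0, 1)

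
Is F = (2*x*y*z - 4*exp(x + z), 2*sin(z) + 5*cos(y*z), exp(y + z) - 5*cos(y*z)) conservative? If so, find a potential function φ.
No, ∇×F = (5*y*sin(y*z) + 5*z*sin(y*z) + exp(y + z) - 2*cos(z), 2*x*y - 4*exp(x + z), -2*x*z) ≠ 0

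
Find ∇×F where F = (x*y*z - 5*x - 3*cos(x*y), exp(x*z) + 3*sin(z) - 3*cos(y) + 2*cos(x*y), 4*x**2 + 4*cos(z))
(-x*exp(x*z) - 3*cos(z), x*(y - 8), -x*z - 3*x*sin(x*y) - 2*y*sin(x*y) + z*exp(x*z))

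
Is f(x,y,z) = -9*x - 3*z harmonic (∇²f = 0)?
Yes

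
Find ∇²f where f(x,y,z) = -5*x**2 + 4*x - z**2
-12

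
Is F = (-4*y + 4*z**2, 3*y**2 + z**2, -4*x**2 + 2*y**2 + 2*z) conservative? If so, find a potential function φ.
No, ∇×F = (4*y - 2*z, 8*x + 8*z, 4) ≠ 0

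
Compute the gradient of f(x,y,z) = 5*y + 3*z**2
(0, 5, 6*z)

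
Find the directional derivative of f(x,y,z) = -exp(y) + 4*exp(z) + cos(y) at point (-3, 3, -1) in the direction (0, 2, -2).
-sqrt(2)*(E*sin(3) + 4 + exp(4))*exp(-1)/2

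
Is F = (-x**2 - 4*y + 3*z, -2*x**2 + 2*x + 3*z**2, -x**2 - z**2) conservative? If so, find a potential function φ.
No, ∇×F = (-6*z, 2*x + 3, 6 - 4*x) ≠ 0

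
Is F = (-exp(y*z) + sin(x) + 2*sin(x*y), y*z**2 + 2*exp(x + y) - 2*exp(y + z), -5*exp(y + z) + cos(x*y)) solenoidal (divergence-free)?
No, ∇·F = 2*y*cos(x*y) + z**2 + 2*exp(x + y) - 7*exp(y + z) + cos(x)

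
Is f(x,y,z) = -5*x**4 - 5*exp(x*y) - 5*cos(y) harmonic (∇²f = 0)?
No, ∇²f = -5*x**2*exp(x*y) - 60*x**2 - 5*y**2*exp(x*y) + 5*cos(y)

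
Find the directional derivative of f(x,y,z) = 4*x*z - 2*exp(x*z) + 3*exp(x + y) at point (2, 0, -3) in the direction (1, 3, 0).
3*sqrt(10)*(-2*exp(6) + 1 + 2*exp(8))*exp(-6)/5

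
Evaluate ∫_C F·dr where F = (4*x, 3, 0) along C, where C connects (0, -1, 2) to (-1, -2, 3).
-1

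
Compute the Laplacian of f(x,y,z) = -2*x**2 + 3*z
-4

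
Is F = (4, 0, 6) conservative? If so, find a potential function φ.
Yes, F is conservative. φ = 4*x + 6*z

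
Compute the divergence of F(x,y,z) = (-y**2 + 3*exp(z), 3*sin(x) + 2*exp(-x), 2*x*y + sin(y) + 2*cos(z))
-2*sin(z)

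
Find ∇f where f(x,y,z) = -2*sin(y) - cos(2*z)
(0, -2*cos(y), 2*sin(2*z))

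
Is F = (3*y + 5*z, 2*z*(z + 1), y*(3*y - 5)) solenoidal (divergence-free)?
Yes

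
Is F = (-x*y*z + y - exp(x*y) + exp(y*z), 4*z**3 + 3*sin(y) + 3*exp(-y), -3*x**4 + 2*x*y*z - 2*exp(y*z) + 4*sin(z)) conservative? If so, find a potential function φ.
No, ∇×F = (2*z*(x - 6*z - exp(y*z)), 12*x**3 - x*y - 2*y*z + y*exp(y*z), x*z + x*exp(x*y) - z*exp(y*z) - 1) ≠ 0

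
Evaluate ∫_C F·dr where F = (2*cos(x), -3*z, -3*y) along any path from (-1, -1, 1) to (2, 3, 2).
-21 + 2*sin(1) + 2*sin(2)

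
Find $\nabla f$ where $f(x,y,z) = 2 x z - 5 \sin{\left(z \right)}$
(2*z, 0, 2*x - 5*cos(z))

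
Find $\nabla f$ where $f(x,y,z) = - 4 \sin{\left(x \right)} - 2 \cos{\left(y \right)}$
(-4*cos(x), 2*sin(y), 0)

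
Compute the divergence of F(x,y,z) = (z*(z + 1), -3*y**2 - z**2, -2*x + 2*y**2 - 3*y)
-6*y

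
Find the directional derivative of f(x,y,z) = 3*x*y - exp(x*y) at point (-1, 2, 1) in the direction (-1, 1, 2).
sqrt(6)*(1 - 3*exp(2))*exp(-2)/2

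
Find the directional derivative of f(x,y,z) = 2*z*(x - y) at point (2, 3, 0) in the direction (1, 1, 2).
-2*sqrt(6)/3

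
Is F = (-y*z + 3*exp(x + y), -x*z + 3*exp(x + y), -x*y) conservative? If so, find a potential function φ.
Yes, F is conservative. φ = -x*y*z + 3*exp(x + y)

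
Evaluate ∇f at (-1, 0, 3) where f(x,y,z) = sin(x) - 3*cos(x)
(-3*sin(1) + cos(1), 0, 0)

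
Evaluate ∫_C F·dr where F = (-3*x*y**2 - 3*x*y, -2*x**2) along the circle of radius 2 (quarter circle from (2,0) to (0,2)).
28/3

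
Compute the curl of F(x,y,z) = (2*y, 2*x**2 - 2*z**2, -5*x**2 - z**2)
(4*z, 10*x, 4*x - 2)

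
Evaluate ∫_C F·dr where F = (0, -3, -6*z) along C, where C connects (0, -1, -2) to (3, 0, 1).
6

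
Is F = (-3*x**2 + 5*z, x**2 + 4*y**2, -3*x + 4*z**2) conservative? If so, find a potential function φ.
No, ∇×F = (0, 8, 2*x) ≠ 0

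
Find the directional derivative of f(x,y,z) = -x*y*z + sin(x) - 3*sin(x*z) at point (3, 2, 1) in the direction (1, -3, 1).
sqrt(11)*(1/11 - cos(3))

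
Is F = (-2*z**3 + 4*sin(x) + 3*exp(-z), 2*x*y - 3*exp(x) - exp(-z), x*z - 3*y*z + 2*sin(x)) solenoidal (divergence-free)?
No, ∇·F = 3*x - 3*y + 4*cos(x)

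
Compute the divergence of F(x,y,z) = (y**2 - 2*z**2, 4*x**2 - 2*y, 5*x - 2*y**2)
-2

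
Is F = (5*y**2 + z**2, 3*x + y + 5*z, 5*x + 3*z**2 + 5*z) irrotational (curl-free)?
No, ∇×F = (-5, 2*z - 5, 3 - 10*y)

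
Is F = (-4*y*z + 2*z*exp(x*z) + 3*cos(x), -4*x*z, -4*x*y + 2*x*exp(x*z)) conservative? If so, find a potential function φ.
Yes, F is conservative. φ = -4*x*y*z + 2*exp(x*z) + 3*sin(x)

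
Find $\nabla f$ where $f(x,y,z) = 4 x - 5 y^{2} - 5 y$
(4, -10*y - 5, 0)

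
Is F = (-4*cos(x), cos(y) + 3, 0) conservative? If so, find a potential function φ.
Yes, F is conservative. φ = 3*y - 4*sin(x) + sin(y)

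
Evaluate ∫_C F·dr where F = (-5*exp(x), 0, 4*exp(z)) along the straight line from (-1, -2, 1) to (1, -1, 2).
(5 + (-9 + 4*E)*exp(2))*exp(-1)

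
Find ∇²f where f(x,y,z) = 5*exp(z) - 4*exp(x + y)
5*exp(z) - 8*exp(x + y)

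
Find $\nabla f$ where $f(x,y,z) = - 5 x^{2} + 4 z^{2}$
(-10*x, 0, 8*z)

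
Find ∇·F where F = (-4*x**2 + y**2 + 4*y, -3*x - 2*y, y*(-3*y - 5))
-8*x - 2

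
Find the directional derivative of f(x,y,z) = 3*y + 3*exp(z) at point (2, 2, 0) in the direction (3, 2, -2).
0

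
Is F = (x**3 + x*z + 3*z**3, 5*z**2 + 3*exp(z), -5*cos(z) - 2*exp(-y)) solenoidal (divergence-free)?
No, ∇·F = 3*x**2 + z + 5*sin(z)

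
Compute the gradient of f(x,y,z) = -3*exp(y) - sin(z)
(0, -3*exp(y), -cos(z))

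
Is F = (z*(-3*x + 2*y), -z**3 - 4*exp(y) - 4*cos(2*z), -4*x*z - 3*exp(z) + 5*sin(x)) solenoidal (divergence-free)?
No, ∇·F = -4*x - 3*z - 4*exp(y) - 3*exp(z)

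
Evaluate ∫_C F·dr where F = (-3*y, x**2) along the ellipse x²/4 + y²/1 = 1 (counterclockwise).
6*pi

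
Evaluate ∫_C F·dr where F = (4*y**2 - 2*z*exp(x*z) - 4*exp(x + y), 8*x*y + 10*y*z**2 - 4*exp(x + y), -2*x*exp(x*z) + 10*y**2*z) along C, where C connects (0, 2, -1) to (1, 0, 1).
-18 - 6*E + 4*exp(2)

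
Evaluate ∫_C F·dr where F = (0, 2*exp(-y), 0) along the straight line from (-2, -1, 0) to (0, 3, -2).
-(2 - 2*exp(4))*exp(-3)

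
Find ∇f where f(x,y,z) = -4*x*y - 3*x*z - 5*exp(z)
(-4*y - 3*z, -4*x, -3*x - 5*exp(z))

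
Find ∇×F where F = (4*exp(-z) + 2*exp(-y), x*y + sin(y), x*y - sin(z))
(x, -y - 4*exp(-z), y + 2*exp(-y))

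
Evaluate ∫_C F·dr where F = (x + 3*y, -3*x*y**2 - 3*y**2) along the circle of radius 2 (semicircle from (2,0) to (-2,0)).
-12*pi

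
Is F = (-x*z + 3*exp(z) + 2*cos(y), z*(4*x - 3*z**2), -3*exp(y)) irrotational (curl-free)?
No, ∇×F = (-4*x + 9*z**2 - 3*exp(y), -x + 3*exp(z), 4*z + 2*sin(y))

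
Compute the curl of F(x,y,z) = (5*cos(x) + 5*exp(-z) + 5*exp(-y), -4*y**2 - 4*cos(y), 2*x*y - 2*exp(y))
(2*x - 2*exp(y), -2*y - 5*exp(-z), 5*exp(-y))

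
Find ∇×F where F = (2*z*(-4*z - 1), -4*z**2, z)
(8*z, -16*z - 2, 0)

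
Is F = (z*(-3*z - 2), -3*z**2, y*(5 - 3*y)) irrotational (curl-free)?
No, ∇×F = (-6*y + 6*z + 5, -6*z - 2, 0)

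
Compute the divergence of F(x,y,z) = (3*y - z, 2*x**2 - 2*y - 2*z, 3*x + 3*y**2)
-2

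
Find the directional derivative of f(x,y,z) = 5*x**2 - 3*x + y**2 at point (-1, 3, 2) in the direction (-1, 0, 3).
13*sqrt(10)/10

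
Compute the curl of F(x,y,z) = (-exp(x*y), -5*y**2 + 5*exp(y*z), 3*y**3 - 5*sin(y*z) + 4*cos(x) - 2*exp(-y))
(9*y**2 - 5*y*exp(y*z) - 5*z*cos(y*z) + 2*exp(-y), 4*sin(x), x*exp(x*y))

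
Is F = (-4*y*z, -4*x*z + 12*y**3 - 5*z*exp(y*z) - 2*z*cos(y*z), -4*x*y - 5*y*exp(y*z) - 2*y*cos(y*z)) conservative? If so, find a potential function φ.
Yes, F is conservative. φ = -4*x*y*z + 3*y**4 - 5*exp(y*z) - 2*sin(y*z)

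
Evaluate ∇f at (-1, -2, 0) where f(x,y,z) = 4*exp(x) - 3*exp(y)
(4*exp(-1), -3*exp(-2), 0)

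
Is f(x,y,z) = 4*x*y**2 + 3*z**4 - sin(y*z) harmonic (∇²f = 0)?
No, ∇²f = 8*x + y**2*sin(y*z) + z**2*sin(y*z) + 36*z**2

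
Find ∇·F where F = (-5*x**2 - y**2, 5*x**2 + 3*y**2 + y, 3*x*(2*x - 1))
-10*x + 6*y + 1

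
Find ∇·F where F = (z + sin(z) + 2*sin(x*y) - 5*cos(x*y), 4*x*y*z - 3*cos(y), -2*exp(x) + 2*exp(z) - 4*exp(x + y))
4*x*z + 5*y*sin(x*y) + 2*y*cos(x*y) + 2*exp(z) + 3*sin(y)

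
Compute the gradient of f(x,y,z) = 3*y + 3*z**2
(0, 3, 6*z)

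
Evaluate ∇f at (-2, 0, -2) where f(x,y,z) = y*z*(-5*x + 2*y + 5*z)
(0, 0, 0)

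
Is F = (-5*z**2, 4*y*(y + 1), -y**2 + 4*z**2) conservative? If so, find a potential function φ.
No, ∇×F = (-2*y, -10*z, 0) ≠ 0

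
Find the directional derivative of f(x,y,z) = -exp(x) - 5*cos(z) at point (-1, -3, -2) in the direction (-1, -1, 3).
sqrt(11)*(-15*E*sin(2) + 1)*exp(-1)/11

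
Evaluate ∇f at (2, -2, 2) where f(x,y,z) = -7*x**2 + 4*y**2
(-28, -16, 0)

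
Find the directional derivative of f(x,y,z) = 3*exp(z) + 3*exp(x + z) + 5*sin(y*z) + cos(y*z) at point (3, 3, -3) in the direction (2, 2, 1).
-sin(9) + exp(-3) + 3 - 5*cos(9)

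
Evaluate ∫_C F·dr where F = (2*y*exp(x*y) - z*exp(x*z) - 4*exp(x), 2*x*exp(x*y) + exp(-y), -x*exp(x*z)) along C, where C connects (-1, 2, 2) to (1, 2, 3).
((-exp(2) - 4 + 2*E)*exp(3) - 1 + 4*E)*exp(-2)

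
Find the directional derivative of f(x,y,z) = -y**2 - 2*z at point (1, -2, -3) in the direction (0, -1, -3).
sqrt(10)/5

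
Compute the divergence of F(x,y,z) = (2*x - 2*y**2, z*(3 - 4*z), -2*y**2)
2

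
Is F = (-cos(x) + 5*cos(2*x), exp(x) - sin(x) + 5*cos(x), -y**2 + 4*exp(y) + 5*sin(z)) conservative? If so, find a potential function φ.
No, ∇×F = (-2*y + 4*exp(y), 0, exp(x) - 5*sin(x) - cos(x)) ≠ 0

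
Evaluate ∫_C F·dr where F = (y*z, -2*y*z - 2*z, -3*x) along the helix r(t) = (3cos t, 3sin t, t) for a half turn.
-9*pi**2/4 + 12 + 9*pi/2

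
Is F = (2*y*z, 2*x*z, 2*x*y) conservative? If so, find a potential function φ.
Yes, F is conservative. φ = 2*x*y*z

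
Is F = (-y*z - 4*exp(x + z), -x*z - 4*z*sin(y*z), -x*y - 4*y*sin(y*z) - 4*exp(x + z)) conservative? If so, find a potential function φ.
Yes, F is conservative. φ = -x*y*z - 4*exp(x + z) + 4*cos(y*z)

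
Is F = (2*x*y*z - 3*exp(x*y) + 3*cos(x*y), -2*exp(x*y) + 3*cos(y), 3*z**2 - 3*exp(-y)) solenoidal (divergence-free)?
No, ∇·F = -2*x*exp(x*y) + 2*y*z - 3*y*exp(x*y) - 3*y*sin(x*y) + 6*z - 3*sin(y)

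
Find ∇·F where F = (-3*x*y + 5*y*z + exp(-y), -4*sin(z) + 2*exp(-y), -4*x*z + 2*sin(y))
-4*x - 3*y - 2*exp(-y)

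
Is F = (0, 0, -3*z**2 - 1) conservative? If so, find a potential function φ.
Yes, F is conservative. φ = -z**3 - z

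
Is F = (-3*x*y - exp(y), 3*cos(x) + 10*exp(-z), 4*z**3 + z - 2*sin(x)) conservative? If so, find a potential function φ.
No, ∇×F = (10*exp(-z), 2*cos(x), 3*x + exp(y) - 3*sin(x)) ≠ 0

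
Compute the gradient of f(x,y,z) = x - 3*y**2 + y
(1, 1 - 6*y, 0)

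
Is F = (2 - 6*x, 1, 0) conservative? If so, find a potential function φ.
Yes, F is conservative. φ = -3*x**2 + 2*x + y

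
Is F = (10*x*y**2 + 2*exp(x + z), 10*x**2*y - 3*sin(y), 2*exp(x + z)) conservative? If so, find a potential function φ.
Yes, F is conservative. φ = 5*x**2*y**2 + 2*exp(x + z) + 3*cos(y)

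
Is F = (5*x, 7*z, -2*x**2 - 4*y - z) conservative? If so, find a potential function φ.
No, ∇×F = (-11, 4*x, 0) ≠ 0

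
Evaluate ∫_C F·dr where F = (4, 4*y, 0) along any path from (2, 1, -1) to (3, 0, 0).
2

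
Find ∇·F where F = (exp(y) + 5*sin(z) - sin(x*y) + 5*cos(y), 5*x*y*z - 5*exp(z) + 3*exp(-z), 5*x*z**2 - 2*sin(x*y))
15*x*z - y*cos(x*y)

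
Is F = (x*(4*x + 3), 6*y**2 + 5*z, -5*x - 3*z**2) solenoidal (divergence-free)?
No, ∇·F = 8*x + 12*y - 6*z + 3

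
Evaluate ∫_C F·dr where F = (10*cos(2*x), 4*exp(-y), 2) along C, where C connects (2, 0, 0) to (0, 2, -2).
-4*exp(-2) - 5*sin(4)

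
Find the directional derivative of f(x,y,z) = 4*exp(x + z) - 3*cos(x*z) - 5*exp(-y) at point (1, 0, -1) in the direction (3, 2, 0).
sqrt(13)*(9*sin(1) + 22)/13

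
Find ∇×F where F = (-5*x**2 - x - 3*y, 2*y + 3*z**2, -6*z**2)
(-6*z, 0, 3)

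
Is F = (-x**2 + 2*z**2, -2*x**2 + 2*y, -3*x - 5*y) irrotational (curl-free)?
No, ∇×F = (-5, 4*z + 3, -4*x)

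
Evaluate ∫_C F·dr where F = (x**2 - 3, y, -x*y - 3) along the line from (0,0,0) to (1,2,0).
-2/3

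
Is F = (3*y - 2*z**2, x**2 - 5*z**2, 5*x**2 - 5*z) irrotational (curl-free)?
No, ∇×F = (10*z, -10*x - 4*z, 2*x - 3)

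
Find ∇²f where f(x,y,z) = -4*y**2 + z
-8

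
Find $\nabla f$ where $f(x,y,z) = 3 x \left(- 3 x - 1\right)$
(-18*x - 3, 0, 0)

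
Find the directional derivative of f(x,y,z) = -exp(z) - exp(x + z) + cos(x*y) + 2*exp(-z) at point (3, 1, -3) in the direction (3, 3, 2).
-sqrt(22)*(12*sin(3) + 5 + 2*sinh(3) + 6*cosh(3))/22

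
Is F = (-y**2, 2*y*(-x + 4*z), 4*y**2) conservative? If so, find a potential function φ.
Yes, F is conservative. φ = y**2*(-x + 4*z)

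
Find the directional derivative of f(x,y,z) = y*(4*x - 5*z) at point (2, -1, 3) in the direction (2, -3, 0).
sqrt(13)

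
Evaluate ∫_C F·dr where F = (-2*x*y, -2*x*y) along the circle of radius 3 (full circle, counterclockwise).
0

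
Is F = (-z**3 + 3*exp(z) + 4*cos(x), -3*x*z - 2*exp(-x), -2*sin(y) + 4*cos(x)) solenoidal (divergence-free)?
No, ∇·F = -4*sin(x)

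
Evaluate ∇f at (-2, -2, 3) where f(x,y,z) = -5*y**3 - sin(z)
(0, -60, -cos(3))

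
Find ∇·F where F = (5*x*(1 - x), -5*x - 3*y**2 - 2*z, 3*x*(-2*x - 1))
-10*x - 6*y + 5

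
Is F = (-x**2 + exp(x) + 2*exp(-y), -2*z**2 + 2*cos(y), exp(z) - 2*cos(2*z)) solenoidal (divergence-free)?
No, ∇·F = -2*x + exp(x) + exp(z) - 2*sin(y) + 4*sin(2*z)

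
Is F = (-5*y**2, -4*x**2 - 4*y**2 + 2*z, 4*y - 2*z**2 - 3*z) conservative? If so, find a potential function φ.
No, ∇×F = (2, 0, -8*x + 10*y) ≠ 0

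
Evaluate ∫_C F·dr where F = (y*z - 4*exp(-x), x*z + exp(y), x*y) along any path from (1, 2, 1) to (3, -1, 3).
-11 - exp(2) - 3*exp(-1) + 4*exp(-3)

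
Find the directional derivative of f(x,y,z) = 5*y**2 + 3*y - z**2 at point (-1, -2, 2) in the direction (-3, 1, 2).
-25*sqrt(14)/14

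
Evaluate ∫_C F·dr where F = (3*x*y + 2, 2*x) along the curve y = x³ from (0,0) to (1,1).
41/10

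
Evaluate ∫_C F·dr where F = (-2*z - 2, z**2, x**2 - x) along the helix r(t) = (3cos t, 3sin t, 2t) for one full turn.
42*pi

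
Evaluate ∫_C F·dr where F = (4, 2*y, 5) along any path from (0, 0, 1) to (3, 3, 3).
31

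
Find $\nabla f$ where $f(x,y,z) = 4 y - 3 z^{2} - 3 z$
(0, 4, -6*z - 3)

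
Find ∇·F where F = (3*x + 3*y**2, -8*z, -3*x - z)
2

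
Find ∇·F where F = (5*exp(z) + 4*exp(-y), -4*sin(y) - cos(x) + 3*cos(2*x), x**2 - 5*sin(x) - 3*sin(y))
-4*cos(y)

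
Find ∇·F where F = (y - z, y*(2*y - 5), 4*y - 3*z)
4*y - 8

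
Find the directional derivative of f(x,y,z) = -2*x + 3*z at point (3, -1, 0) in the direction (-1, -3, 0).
sqrt(10)/5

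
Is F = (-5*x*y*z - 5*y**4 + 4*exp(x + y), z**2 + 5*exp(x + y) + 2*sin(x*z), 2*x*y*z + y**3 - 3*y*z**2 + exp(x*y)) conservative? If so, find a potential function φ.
No, ∇×F = (2*x*z + x*exp(x*y) - 2*x*cos(x*z) + 3*y**2 - 3*z**2 - 2*z, y*(-5*x - 2*z - exp(x*y)), 5*x*z + 20*y**3 + 2*z*cos(x*z) + exp(x + y)) ≠ 0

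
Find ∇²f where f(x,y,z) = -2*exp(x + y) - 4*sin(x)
-4*exp(x + y) + 4*sin(x)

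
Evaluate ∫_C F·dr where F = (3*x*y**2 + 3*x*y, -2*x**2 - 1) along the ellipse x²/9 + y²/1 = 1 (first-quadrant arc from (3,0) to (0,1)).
-115/4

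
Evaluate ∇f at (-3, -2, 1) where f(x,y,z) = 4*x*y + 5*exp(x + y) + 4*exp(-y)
(-8 + 5*exp(-5), -4*exp(2) - 12 + 5*exp(-5), 0)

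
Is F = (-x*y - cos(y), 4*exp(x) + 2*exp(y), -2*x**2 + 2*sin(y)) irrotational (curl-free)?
No, ∇×F = (2*cos(y), 4*x, x + 4*exp(x) - sin(y))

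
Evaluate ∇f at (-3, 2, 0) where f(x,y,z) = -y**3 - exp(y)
(0, -12 - exp(2), 0)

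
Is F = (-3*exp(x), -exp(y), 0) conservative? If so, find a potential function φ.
Yes, F is conservative. φ = -3*exp(x) - exp(y)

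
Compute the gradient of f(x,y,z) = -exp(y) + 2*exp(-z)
(0, -exp(y), -2*exp(-z))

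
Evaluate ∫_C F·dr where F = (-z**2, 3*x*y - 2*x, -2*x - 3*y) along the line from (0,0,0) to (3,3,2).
-1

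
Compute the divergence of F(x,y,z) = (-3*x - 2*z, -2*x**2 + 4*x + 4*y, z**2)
2*z + 1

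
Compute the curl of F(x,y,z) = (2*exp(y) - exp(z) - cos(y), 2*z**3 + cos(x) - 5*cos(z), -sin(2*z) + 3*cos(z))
(-6*z**2 - 5*sin(z), -exp(z), -2*exp(y) - sin(x) - sin(y))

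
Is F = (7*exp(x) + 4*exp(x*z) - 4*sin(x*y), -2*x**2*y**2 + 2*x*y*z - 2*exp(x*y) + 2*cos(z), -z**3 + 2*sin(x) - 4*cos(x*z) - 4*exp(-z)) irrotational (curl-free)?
No, ∇×F = (-2*x*y + 2*sin(z), 4*x*exp(x*z) - 4*z*sin(x*z) - 2*cos(x), -4*x*y**2 + 4*x*cos(x*y) + 2*y*z - 2*y*exp(x*y))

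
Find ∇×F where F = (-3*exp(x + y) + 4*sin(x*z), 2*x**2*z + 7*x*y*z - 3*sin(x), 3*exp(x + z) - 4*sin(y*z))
(-2*x**2 - 7*x*y - 4*z*cos(y*z), 4*x*cos(x*z) - 3*exp(x + z), 4*x*z + 7*y*z + 3*exp(x + y) - 3*cos(x))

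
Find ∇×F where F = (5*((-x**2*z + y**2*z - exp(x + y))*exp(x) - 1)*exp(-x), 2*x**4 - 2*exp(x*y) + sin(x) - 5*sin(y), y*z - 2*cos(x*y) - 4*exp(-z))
(2*x*sin(x*y) + z, -5*x**2 + 5*y**2 - 2*y*sin(x*y), 8*x**3 - 10*y*z - 2*y*exp(x*y) + 5*exp(x + y) + cos(x))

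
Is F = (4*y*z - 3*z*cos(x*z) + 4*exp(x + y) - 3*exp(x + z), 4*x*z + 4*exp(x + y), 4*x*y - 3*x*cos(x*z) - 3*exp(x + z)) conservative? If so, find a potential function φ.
Yes, F is conservative. φ = 4*x*y*z + 4*exp(x + y) - 3*exp(x + z) - 3*sin(x*z)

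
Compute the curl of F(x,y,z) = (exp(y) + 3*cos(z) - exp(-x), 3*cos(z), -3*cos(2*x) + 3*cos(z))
(3*sin(z), -6*sin(2*x) - 3*sin(z), -exp(y))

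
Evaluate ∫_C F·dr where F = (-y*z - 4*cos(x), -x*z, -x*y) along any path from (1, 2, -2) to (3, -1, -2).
-10 - 4*sin(3) + 4*sin(1)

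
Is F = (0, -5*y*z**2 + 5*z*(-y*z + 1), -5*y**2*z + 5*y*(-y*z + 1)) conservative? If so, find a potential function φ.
Yes, F is conservative. φ = 5*y*z*(-y*z + 1)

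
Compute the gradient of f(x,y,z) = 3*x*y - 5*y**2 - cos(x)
(3*y + sin(x), 3*x - 10*y, 0)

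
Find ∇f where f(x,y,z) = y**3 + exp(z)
(0, 3*y**2, exp(z))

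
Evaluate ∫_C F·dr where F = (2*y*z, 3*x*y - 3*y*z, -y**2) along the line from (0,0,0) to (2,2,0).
8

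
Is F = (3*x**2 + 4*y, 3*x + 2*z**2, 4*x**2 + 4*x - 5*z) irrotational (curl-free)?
No, ∇×F = (-4*z, -8*x - 4, -1)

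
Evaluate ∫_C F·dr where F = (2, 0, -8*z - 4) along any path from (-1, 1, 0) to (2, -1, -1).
6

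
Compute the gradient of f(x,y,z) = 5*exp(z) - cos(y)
(0, sin(y), 5*exp(z))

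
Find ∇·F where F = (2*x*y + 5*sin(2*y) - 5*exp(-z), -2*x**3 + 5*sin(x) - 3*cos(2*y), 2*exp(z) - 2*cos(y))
2*y + 2*exp(z) + 6*sin(2*y)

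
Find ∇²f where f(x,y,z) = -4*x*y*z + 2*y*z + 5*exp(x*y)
5*(x**2 + y**2)*exp(x*y)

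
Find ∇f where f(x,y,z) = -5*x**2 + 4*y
(-10*x, 4, 0)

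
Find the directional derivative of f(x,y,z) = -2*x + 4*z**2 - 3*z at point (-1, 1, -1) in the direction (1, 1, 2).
-4*sqrt(6)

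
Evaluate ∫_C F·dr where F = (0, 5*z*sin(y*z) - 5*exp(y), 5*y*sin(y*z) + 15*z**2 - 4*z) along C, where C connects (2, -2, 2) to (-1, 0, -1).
-49 + 5*cos(4) + 5*exp(-2)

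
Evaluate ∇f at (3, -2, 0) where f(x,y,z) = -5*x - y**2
(-5, 4, 0)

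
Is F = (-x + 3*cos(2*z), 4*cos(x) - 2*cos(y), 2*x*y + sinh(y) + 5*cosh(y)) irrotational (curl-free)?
No, ∇×F = (2*x + 5*sinh(y) + cosh(y), -2*y - 6*sin(2*z), -4*sin(x))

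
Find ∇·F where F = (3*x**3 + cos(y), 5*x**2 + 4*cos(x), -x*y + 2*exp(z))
9*x**2 + 2*exp(z)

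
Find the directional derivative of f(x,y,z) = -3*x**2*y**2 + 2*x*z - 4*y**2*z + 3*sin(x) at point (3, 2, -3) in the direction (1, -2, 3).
3*sqrt(14)*(cos(3) + 4)/14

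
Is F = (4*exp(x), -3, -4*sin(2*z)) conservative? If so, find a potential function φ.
Yes, F is conservative. φ = -3*y + 4*exp(x) + 2*cos(2*z)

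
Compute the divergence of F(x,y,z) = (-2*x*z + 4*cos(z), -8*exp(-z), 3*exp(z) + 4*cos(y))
-2*z + 3*exp(z)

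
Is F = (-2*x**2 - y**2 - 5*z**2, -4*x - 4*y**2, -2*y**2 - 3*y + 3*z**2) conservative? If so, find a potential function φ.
No, ∇×F = (-4*y - 3, -10*z, 2*y - 4) ≠ 0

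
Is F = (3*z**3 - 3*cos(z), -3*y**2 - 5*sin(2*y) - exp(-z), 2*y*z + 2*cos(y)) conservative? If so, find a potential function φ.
No, ∇×F = (2*z - 2*sin(y) - exp(-z), 9*z**2 + 3*sin(z), 0) ≠ 0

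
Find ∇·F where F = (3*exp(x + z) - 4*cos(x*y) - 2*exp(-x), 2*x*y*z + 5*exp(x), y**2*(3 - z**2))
2*x*z - 2*y**2*z + 4*y*sin(x*y) + 3*exp(x + z) + 2*exp(-x)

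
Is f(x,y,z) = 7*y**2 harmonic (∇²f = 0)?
No, ∇²f = 14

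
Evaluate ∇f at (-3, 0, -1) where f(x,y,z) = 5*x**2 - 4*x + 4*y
(-34, 4, 0)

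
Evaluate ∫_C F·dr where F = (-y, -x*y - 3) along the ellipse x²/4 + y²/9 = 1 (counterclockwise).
6*pi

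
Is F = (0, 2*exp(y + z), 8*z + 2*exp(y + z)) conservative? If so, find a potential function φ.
Yes, F is conservative. φ = 4*z**2 + 2*exp(y + z)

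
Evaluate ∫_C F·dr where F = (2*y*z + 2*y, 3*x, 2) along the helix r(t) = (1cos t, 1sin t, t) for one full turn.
pi*(5 - 2*pi)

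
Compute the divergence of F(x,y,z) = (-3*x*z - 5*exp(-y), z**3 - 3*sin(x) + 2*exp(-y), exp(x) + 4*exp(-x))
-3*z - 2*exp(-y)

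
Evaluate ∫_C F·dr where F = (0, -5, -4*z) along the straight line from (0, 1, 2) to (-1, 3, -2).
-10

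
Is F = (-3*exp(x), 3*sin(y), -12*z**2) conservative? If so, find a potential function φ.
Yes, F is conservative. φ = -4*z**3 - 3*exp(x) - 3*cos(y)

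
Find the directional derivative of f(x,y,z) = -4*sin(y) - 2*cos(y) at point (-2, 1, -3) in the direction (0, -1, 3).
sqrt(10)*(-sin(1) + 2*cos(1))/5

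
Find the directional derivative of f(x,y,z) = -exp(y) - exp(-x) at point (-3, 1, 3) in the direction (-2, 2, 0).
-sqrt(2)*E*(1 + exp(2))/2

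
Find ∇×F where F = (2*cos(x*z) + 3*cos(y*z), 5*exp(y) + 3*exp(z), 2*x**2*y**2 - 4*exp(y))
(4*x**2*y - 4*exp(y) - 3*exp(z), -4*x*y**2 - 2*x*sin(x*z) - 3*y*sin(y*z), 3*z*sin(y*z))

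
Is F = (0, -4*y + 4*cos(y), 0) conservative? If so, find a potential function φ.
Yes, F is conservative. φ = -2*y**2 + 4*sin(y)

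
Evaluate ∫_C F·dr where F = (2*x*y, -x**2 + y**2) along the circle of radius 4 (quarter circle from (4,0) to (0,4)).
-64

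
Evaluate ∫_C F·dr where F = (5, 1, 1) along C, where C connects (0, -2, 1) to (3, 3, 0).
19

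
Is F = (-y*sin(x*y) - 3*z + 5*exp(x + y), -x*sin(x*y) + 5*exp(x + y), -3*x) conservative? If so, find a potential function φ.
Yes, F is conservative. φ = -3*x*z + 5*exp(x + y) + cos(x*y)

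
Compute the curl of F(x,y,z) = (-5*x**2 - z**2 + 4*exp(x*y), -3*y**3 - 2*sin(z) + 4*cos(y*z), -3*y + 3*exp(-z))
(4*y*sin(y*z) + 2*cos(z) - 3, -2*z, -4*x*exp(x*y))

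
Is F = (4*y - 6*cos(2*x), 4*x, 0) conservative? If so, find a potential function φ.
Yes, F is conservative. φ = 4*x*y - 3*sin(2*x)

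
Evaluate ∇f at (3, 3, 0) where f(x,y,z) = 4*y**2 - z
(0, 24, -1)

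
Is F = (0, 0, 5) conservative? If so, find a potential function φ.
Yes, F is conservative. φ = 5*z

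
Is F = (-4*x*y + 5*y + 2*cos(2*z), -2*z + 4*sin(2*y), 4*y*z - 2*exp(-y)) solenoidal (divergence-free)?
No, ∇·F = 8*cos(2*y)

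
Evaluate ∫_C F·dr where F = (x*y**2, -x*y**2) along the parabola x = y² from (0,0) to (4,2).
224/15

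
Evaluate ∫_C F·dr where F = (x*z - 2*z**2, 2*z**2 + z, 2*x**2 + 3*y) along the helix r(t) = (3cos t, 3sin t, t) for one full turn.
3*pi*(31 - 16*pi)/2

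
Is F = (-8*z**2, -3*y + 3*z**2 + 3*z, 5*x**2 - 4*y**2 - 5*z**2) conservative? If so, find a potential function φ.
No, ∇×F = (-8*y - 6*z - 3, -10*x - 16*z, 0) ≠ 0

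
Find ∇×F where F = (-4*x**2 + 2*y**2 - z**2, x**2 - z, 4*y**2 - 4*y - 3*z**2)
(8*y - 3, -2*z, 2*x - 4*y)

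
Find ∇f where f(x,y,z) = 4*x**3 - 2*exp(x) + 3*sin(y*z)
(12*x**2 - 2*exp(x), 3*z*cos(y*z), 3*y*cos(y*z))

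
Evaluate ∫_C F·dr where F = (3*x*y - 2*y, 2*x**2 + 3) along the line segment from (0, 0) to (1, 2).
22/3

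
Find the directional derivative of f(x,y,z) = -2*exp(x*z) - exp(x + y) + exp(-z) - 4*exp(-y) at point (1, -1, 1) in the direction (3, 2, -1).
sqrt(14)*(-5*E + 1 + 4*exp(2))*exp(-1)/14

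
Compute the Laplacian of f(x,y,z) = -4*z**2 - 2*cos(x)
2*cos(x) - 8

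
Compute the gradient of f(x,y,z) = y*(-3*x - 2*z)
(-3*y, -3*x - 2*z, -2*y)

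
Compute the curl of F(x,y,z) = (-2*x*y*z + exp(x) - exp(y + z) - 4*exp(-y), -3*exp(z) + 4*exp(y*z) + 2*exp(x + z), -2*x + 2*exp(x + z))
(-4*y*exp(y*z) + 3*exp(z) - 2*exp(x + z), -2*x*y - 2*exp(x + z) - exp(y + z) + 2, ((2*x*z + 2*exp(x + z) + exp(y + z))*exp(y) - 4)*exp(-y))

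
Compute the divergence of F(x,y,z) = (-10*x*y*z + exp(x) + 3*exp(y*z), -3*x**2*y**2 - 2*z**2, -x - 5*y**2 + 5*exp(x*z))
-6*x**2*y + 5*x*exp(x*z) - 10*y*z + exp(x)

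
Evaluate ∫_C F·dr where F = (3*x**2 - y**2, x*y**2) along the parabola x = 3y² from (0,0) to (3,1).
261/10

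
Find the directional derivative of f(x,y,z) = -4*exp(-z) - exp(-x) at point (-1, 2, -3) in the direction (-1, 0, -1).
sqrt(2)*E*(-4*exp(2) - 1)/2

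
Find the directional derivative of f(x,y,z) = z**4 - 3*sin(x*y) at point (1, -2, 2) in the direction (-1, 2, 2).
64/3 - 4*cos(2)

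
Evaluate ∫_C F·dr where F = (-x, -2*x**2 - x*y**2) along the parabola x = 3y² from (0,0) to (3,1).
-87/10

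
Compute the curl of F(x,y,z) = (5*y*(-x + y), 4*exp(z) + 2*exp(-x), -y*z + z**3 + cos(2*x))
(-z - 4*exp(z), 2*sin(2*x), 5*x - 10*y - 2*exp(-x))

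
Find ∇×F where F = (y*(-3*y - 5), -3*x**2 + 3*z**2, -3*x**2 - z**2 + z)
(-6*z, 6*x, -6*x + 6*y + 5)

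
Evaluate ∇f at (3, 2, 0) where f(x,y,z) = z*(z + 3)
(0, 0, 3)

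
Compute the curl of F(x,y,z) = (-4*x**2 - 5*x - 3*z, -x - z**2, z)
(2*z, -3, -1)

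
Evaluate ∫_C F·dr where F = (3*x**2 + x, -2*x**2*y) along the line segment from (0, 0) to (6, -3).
72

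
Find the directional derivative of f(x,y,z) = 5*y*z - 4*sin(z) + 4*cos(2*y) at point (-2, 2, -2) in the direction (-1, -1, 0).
sqrt(2)*(4*sin(4) + 5)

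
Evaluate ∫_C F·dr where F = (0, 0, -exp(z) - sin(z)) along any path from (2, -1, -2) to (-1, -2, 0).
exp(-2) - cos(2)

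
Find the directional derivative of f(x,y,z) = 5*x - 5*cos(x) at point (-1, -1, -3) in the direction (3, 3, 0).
5*sqrt(2)*(1 - sin(1))/2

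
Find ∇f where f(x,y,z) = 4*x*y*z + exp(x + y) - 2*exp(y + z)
(4*y*z + exp(x + y), 4*x*z + exp(x + y) - 2*exp(y + z), 4*x*y - 2*exp(y + z))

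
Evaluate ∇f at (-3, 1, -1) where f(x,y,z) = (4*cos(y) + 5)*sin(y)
(0, 4*cos(2) + 5*cos(1), 0)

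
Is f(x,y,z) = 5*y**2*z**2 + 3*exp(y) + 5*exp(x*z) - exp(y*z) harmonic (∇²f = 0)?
No, ∇²f = 5*x**2*exp(x*z) - y**2*exp(y*z) + 10*y**2 + 5*z**2*exp(x*z) - z**2*exp(y*z) + 10*z**2 + 3*exp(y)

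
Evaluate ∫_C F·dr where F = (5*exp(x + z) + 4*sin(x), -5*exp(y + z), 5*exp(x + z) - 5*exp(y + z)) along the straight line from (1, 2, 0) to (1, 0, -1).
-5*E - 5*exp(-1) + 5 + 5*exp(2)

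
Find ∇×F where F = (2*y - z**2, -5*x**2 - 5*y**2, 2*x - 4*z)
(0, -2*z - 2, -10*x - 2)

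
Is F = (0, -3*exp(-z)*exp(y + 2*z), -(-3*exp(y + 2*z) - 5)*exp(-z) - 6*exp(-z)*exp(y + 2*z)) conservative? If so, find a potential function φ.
Yes, F is conservative. φ = (-3*exp(y + 2*z) - 5)*exp(-z)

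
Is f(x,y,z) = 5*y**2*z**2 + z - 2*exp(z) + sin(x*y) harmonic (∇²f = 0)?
No, ∇²f = -x**2*sin(x*y) - y**2*sin(x*y) + 10*y**2 + 10*z**2 - 2*exp(z)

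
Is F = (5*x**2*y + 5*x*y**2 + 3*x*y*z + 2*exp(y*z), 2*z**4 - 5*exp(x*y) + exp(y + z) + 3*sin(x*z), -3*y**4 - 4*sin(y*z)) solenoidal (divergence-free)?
No, ∇·F = 10*x*y - 5*x*exp(x*y) + 5*y**2 + 3*y*z - 4*y*cos(y*z) + exp(y + z)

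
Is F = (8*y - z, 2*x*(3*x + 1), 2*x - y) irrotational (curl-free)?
No, ∇×F = (-1, -3, 12*x - 6)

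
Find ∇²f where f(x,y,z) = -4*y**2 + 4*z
-8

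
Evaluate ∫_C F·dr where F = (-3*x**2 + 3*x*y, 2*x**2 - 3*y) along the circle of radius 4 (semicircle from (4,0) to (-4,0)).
128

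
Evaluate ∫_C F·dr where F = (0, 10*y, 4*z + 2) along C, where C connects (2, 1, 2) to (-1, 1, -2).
-8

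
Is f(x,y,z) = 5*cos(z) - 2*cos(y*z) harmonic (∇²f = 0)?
No, ∇²f = 2*y**2*cos(y*z) + 2*z**2*cos(y*z) - 5*cos(z)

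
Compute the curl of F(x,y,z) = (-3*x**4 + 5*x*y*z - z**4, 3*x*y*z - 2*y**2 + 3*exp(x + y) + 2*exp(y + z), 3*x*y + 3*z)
(-3*x*y + 3*x - 2*exp(y + z), 5*x*y - 3*y - 4*z**3, -5*x*z + 3*y*z + 3*exp(x + y))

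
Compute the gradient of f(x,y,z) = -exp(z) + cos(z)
(0, 0, -exp(z) - sin(z))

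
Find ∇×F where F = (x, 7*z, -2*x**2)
(-7, 4*x, 0)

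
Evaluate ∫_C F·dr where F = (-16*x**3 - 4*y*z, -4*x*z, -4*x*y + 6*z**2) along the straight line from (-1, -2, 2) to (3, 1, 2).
-328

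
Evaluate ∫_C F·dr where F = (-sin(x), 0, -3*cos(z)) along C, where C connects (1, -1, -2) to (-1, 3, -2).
0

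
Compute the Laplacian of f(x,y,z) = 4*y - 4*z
0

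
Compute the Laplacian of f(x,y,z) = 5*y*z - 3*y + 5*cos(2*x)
-20*cos(2*x)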